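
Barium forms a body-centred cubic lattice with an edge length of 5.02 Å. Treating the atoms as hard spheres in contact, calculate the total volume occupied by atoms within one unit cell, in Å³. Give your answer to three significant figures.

In a BCC lattice atoms touch along the body diagonal, so √3·a = 4r, so r = 0.4330a = 2.174 Å.
V_atoms = Z × (4/3)πr³ = 2 × (4/3)π × (2.174)³ = 86.0 Å³.

86.0 Å³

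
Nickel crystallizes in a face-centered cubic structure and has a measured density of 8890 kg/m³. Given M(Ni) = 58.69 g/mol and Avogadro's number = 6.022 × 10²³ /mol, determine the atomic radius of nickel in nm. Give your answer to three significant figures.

For an FCC cell (Z = 4), a³ = Z·M/(N_A·ρ) = 4 × 58.69 / (6.022 × 10²³ × 8.890) = 4.385 × 10^-23 cm³, so a = 3.526 × 10^-8 cm = 0.3526 nm.
Atoms touch along the face diagonal, so √2·a = 4r, so r = 0.3536 × a = 0.125 nm.

0.125 nm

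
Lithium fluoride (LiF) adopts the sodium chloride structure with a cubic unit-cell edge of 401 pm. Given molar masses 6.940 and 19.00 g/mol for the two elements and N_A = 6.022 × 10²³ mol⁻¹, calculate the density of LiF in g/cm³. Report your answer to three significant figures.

2.67 g/cm³

The sodium chloride structure contains Z = 4 formula units per cell; M(LiF) = 6.940 + 19.00 = 25.94 g/mol.
a³ = (4.010 × 10^-8 cm)³ = 6.448 × 10^-23 cm³.
ρ = 4 × 25.94 / (6.022 × 10²³ × 6.448 × 10^-23) = 2.672 g/cm³.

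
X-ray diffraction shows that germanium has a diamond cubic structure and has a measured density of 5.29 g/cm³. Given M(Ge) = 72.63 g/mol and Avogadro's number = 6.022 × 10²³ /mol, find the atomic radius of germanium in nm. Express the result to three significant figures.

0.123 nm

For a diamond cubic cell (Z = 8), a³ = Z·M/(N_A·ρ) = 8 × 72.63 / (6.022 × 10²³ × 5.290) = 1.824 × 10^-22 cm³, so a = 5.671 × 10^-8 cm = 0.5671 nm.
Nearest neighbors lie along the body diagonal with √3·a = 8r, so r = 0.2165 × a = 0.123 nm.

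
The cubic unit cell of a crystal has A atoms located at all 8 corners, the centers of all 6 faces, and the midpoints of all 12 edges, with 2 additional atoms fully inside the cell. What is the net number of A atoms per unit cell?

9

Corner atoms are shared by 8 cells (1/8 each), face atoms by 2 (1/2 each), edge atoms by 4 (1/4 each), interior atoms are unshared.
Net atoms = 8 × 1/8 + 6 × 1/2 + 12 × 1/4 + 2 = 1 + 3 + 3 + 2 = 9.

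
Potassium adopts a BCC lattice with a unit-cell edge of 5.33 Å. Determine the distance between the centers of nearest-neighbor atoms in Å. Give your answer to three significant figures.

4.62 Å

In a BCC structure, atoms touch along the body diagonal, so √3·a = 4r; the nearest-neighbor distance equals 2r = 0.8660·a.
d = 0.8660 × 5.33 = 4.62 Å.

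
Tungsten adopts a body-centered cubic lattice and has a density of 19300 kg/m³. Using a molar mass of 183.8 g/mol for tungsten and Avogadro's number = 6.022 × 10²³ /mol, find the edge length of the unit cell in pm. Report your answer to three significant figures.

With Z = 2 atoms per BCC cell, a³ = Z·M/(N_A·ρ) = 2 × 183.8 / (6.022 × 10²³ × 19.30 g/cm³) = 3.163 × 10^-23 cm³.
a = (3.163 × 10^-23)^(1/3) = 3.162 × 10^-8 cm = 316 pm.

316 pm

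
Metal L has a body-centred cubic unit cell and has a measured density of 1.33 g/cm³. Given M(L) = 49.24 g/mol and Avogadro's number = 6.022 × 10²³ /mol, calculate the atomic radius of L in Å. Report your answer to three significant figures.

2.15 Å

For a BCC cell (Z = 2), a³ = Z·M/(N_A·ρ) = 2 × 49.24 / (6.022 × 10²³ × 1.330) = 1.230 × 10^-22 cm³, so a = 4.973 × 10^-8 cm = 4.973 Å.
Atoms touch along the body diagonal, so √3·a = 4r, so r = 0.4330 × a = 2.15 Å.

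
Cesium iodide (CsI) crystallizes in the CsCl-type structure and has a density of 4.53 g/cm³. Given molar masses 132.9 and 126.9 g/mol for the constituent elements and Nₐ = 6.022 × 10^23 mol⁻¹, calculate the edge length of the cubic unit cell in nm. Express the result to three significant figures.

0.457 nm

M(CsI) = 259.8 g/mol; Z = 1 formula unit per cell.
a³ = Z·M/(N_A·ρ) = 1 × 259.8 / (6.022 × 10²³ × 4.53) = 9.524 × 10^-23 cm³, so a = 4.567 × 10^-8 cm = 0.457 nm.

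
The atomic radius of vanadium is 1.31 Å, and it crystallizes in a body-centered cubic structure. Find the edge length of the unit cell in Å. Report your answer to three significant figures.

3.03 Å

In a BCC lattice, atoms touch along the body diagonal, so √3·a = 4r.
a = 4r/√3 = 4 × 1.31 / 1.7321 = 3.03 Å.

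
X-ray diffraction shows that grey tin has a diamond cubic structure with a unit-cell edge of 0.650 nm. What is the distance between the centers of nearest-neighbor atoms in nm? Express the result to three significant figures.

In a diamond cubic structure, nearest neighbors lie along the body diagonal with √3·a = 8r; the nearest-neighbor distance equals 2r = 0.4330·a.
d = 0.4330 × 0.650 = 0.281 nm.

0.281 nm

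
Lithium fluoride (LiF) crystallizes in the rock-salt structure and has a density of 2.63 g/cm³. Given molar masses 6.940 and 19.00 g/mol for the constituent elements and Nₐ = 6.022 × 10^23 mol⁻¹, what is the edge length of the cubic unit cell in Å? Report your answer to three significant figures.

4.03 Å

M(LiF) = 25.94 g/mol; Z = 4 formula units per cell.
a³ = Z·M/(N_A·ρ) = 4 × 25.94 / (6.022 × 10²³ × 2.63) = 6.551 × 10^-23 cm³, so a = 4.031 × 10^-8 cm = 4.03 Å.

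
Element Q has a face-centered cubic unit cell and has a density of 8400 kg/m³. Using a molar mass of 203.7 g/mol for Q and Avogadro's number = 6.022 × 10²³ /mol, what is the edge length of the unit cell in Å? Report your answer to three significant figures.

5.44 Å

With Z = 4 atoms per FCC cell, a³ = Z·M/(N_A·ρ) = 4 × 203.7 / (6.022 × 10²³ × 8.400 g/cm³) = 1.611 × 10^-22 cm³.
a = (1.611 × 10^-22)^(1/3) = 5.441 × 10^-8 cm = 5.44 Å.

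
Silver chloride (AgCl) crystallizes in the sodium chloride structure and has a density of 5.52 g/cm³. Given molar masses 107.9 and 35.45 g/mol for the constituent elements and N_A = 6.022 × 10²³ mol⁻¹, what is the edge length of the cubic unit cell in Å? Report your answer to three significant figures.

5.57 Å

M(AgCl) = 143.35 g/mol; Z = 4 formula units per cell.
a³ = Z·M/(N_A·ρ) = 4 × 143.35 / (6.022 × 10²³ × 5.52) = 1.725 × 10^-22 cm³, so a = 5.567 × 10^-8 cm = 5.57 Å.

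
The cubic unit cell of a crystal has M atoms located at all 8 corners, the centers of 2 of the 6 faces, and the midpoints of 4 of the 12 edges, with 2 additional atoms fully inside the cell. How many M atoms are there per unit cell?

Corner atoms are shared by 8 cells (1/8 each), face atoms by 2 (1/2 each), edge atoms by 4 (1/4 each), interior atoms are unshared.
Net atoms = 8 × 1/8 + 2 × 1/2 + 4 × 1/4 + 2 = 1 + 1 + 1 + 2 = 5.

5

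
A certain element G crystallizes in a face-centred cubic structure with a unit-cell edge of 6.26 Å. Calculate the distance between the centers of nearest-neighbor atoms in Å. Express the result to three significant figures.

In an FCC structure, atoms touch along the face diagonal, so √2·a = 4r; the nearest-neighbor distance equals 2r = 0.7071·a.
d = 0.7071 × 6.26 = 4.43 Å.

4.43 Å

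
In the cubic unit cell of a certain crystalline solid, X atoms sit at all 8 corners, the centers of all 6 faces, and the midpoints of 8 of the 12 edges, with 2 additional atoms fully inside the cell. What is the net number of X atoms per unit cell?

Corner atoms are shared by 8 cells (1/8 each), face atoms by 2 (1/2 each), edge atoms by 4 (1/4 each), interior atoms are unshared.
Net atoms = 8 × 1/8 + 6 × 1/2 + 8 × 1/4 + 2 = 1 + 3 + 2 + 2 = 8.

8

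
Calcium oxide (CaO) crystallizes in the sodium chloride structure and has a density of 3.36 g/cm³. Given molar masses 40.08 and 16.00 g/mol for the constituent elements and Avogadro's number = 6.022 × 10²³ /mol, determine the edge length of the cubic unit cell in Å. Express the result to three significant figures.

M(CaO) = 56.08 g/mol; Z = 4 formula units per cell.
a³ = Z·M/(N_A·ρ) = 4 × 56.08 / (6.022 × 10²³ × 3.36) = 1.109 × 10^-22 cm³, so a = 4.804 × 10^-8 cm = 4.80 Å.

4.80 Å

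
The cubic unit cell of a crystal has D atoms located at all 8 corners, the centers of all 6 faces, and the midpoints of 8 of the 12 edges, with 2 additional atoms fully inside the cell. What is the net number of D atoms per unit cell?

8

Corner atoms are shared by 8 cells (1/8 each), face atoms by 2 (1/2 each), edge atoms by 4 (1/4 each), interior atoms are unshared.
Net atoms = 8 × 1/8 + 6 × 1/2 + 8 × 1/4 + 2 = 1 + 3 + 2 + 2 = 8.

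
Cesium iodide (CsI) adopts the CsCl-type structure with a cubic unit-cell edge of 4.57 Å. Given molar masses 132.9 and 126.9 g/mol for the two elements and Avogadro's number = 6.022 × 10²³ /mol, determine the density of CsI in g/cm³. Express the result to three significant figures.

4.52 g/cm³

The CsCl-type structure contains Z = 1 formula unit per cell; M(CsI) = 132.9 + 126.9 = 259.8 g/mol.
a³ = (4.570 × 10^-8 cm)³ = 9.544 × 10^-23 cm³.
ρ = 1 × 259.8 / (6.022 × 10²³ × 9.544 × 10^-23) = 4.520 g/cm³.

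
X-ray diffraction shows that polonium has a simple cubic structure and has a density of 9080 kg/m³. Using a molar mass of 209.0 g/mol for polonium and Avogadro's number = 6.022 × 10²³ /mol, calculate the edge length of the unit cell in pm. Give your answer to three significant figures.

337 pm

With Z = 1 atom per simple cubic cell, a³ = Z·M/(N_A·ρ) = 1 × 209.0 / (6.022 × 10²³ × 9.080 g/cm³) = 3.822 × 10^-23 cm³.
a = (3.822 × 10^-23)^(1/3) = 3.369 × 10^-8 cm = 337 pm.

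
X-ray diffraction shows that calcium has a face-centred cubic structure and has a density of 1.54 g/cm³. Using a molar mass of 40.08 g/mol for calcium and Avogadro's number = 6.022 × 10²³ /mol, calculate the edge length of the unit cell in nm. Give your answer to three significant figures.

With Z = 4 atoms per FCC cell, a³ = Z·M/(N_A·ρ) = 4 × 40.08 / (6.022 × 10²³ × 1.540 g/cm³) = 1.729 × 10^-22 cm³.
a = (1.729 × 10^-22)^(1/3) = 5.571 × 10^-8 cm = 0.557 nm.

0.557 nm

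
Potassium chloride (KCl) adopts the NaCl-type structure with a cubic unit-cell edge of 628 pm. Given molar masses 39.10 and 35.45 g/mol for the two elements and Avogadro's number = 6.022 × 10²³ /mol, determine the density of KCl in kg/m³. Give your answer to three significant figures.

2000 kg/m³

The NaCl-type structure contains Z = 4 formula units per cell; M(KCl) = 39.10 + 35.45 = 74.55 g/mol.
a³ = (6.280 × 10^-8 cm)³ = 2.477 × 10^-22 cm³.
ρ = 4 × 74.55 / (6.022 × 10²³ × 2.477 × 10^-22) = 1.999 g/cm³ = 2000 kg/m³.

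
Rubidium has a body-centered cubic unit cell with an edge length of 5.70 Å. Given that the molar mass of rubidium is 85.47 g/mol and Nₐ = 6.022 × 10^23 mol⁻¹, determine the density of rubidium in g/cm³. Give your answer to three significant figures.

A BCC unit cell contains Z = 2 atoms.
Cell volume: a³ = (5.70 Å)³ = (5.700 × 10^-8 cm)³ = 1.852 × 10^-22 cm³.
ρ = Z·M/(N_A·a³) = 2 × 85.47 / (6.022 × 10²³ × 1.852 × 10^-22) = 1.533 g/cm³.

1.53 g/cm³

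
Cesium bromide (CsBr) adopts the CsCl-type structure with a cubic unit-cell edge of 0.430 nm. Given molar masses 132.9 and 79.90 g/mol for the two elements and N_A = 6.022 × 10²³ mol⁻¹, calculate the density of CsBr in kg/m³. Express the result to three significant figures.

4440 kg/m³

The CsCl-type structure contains Z = 1 formula unit per cell; M(CsBr) = 132.9 + 79.90 = 212.8 g/mol.
a³ = (4.300 × 10^-8 cm)³ = 7.951 × 10^-23 cm³.
ρ = 1 × 212.8 / (6.022 × 10²³ × 7.951 × 10^-23) = 4.445 g/cm³ = 4440 kg/m³.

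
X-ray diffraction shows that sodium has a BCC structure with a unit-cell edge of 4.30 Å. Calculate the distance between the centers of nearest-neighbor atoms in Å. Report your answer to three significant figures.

3.72 Å

In a BCC structure, atoms touch along the body diagonal, so √3·a = 4r; the nearest-neighbor distance equals 2r = 0.8660·a.
d = 0.8660 × 4.30 = 3.72 Å.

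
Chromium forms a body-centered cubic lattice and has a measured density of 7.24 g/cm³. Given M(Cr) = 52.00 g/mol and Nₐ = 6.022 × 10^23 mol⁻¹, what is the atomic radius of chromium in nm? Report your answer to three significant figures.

0.125 nm

For a BCC cell (Z = 2), a³ = Z·M/(N_A·ρ) = 2 × 52.00 / (6.022 × 10²³ × 7.240) = 2.385 × 10^-23 cm³, so a = 2.879 × 10^-8 cm = 0.2879 nm.
Atoms touch along the body diagonal, so √3·a = 4r, so r = 0.4330 × a = 0.125 nm.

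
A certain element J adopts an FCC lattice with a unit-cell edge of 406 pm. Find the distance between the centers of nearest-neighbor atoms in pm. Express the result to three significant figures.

287 pm

In an FCC structure, atoms touch along the face diagonal, so √2·a = 4r; the nearest-neighbor distance equals 2r = 0.7071·a.
d = 0.7071 × 406 = 287 pm.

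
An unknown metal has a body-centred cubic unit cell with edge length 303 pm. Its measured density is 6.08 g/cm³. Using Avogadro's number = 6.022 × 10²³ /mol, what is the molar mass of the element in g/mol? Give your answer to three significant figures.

A BCC cell has Z = 2 atoms; a = 3.030 × 10^-8 cm.
M = ρ·N_A·a³/Z = 6.08 × 6.022 × 10²³ × 2.782 × 10^-23 / 2 = 50.9 g/mol.

50.9 g/mol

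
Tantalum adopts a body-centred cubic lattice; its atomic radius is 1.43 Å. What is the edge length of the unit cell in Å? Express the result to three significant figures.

In a BCC lattice, atoms touch along the body diagonal, so √3·a = 4r.
a = 4r/√3 = 4 × 1.43 / 1.7321 = 3.30 Å.

3.30 Å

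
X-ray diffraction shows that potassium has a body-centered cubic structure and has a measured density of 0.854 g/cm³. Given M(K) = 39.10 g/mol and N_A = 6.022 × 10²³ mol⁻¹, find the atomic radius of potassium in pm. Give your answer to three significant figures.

231 pm

For a BCC cell (Z = 2), a³ = Z·M/(N_A·ρ) = 2 × 39.10 / (6.022 × 10²³ × 0.8540) = 1.521 × 10^-22 cm³, so a = 5.337 × 10^-8 cm = 533.7 pm.
Atoms touch along the body diagonal, so √3·a = 4r, so r = 0.4330 × a = 231 pm.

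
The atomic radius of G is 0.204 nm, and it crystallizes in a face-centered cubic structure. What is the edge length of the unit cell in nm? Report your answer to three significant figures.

0.577 nm

In an FCC lattice, atoms touch along the face diagonal, so √2·a = 4r.
a = 4r/√2 = 4 × 0.204 / 1.4142 = 0.577 nm.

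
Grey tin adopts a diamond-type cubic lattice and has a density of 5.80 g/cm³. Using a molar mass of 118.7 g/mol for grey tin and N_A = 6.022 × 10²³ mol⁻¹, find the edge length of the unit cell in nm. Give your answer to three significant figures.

0.648 nm

With Z = 8 atoms per diamond cubic cell, a³ = Z·M/(N_A·ρ) = 8 × 118.7 / (6.022 × 10²³ × 5.800 g/cm³) = 2.719 × 10^-22 cm³.
a = (2.719 × 10^-22)^(1/3) = 6.478 × 10^-8 cm = 0.648 nm.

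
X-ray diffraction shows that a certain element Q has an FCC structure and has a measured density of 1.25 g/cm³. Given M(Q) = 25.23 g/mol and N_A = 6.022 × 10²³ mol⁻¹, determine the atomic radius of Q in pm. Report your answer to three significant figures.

181 pm

For an FCC cell (Z = 4), a³ = Z·M/(N_A·ρ) = 4 × 25.23 / (6.022 × 10²³ × 1.250) = 1.341 × 10^-22 cm³, so a = 5.118 × 10^-8 cm = 511.8 pm.
Atoms touch along the face diagonal, so √2·a = 4r, so r = 0.3536 × a = 181 pm.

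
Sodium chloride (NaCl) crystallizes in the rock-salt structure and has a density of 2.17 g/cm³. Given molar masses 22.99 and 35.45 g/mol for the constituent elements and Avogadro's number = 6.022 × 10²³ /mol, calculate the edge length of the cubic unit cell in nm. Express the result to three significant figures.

0.563 nm

M(NaCl) = 58.44 g/mol; Z = 4 formula units per cell.
a³ = Z·M/(N_A·ρ) = 4 × 58.44 / (6.022 × 10²³ × 2.17) = 1.789 × 10^-22 cm³, so a = 5.635 × 10^-8 cm = 0.563 nm.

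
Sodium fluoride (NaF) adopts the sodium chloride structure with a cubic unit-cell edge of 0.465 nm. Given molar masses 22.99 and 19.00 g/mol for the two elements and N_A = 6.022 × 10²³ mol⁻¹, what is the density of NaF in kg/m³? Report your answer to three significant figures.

2770 kg/m³

The sodium chloride structure contains Z = 4 formula units per cell; M(NaF) = 22.99 + 19.00 = 41.99 g/mol.
a³ = (4.650 × 10^-8 cm)³ = 1.005 × 10^-22 cm³.
ρ = 4 × 41.99 / (6.022 × 10²³ × 1.005 × 10^-22) = 2.774 g/cm³ = 2770 kg/m³.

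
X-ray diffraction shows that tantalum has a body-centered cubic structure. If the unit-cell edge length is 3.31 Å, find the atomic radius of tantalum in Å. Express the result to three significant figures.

1.43 Å

In a BCC lattice, atoms touch along the body diagonal, so √3·a = 4r.
r = √3·a/4 = 1.7321 × 3.31 / 4 = 1.43 Å.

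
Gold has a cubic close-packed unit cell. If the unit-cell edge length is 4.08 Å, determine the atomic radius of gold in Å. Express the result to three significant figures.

In an FCC lattice, atoms touch along the face diagonal, so √2·a = 4r.
r = √2·a/4 = 1.4142 × 4.08 / 4 = 1.44 Å.

1.44 Å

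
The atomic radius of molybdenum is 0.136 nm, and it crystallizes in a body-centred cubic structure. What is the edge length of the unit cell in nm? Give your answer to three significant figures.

In a BCC lattice, atoms touch along the body diagonal, so √3·a = 4r.
a = 4r/√3 = 4 × 0.136 / 1.7321 = 0.314 nm.

0.314 nm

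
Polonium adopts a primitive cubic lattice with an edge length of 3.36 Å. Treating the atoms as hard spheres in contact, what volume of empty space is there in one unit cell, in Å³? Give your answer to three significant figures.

18.1 Å³

In a simple cubic lattice atoms touch along the cell edge, so a = 2r, so r = 0.5000a = 1.680 Å.
V_cell = a³ = 37.93 Å³; V_atoms = 1 × (4/3)πr³ = 19.86 Å³.
Empty space = 37.93 − 19.86 = 18.1 Å³.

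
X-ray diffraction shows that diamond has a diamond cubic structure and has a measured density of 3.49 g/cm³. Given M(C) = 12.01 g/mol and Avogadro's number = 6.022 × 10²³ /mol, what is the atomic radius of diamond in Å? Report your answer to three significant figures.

0.774 Å

For a diamond cubic cell (Z = 8), a³ = Z·M/(N_A·ρ) = 8 × 12.01 / (6.022 × 10²³ × 3.490) = 4.572 × 10^-23 cm³, so a = 3.576 × 10^-8 cm = 3.576 Å.
Nearest neighbors lie along the body diagonal with √3·a = 8r, so r = 0.2165 × a = 0.774 Å.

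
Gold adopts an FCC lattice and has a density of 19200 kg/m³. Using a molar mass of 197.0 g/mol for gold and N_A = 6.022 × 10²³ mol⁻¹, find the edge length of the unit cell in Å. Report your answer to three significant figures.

4.08 Å

With Z = 4 atoms per FCC cell, a³ = Z·M/(N_A·ρ) = 4 × 197.0 / (6.022 × 10²³ × 19.20 g/cm³) = 6.815 × 10^-23 cm³.
a = (6.815 × 10^-23)^(1/3) = 4.085 × 10^-8 cm = 4.08 Å.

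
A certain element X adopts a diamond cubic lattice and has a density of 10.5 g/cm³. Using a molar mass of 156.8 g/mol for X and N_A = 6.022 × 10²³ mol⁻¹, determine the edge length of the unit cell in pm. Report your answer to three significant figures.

583 pm

With Z = 8 atoms per diamond cubic cell, a³ = Z·M/(N_A·ρ) = 8 × 156.8 / (6.022 × 10²³ × 10.50 g/cm³) = 1.984 × 10^-22 cm³.
a = (1.984 × 10^-22)^(1/3) = 5.832 × 10^-8 cm = 583 pm.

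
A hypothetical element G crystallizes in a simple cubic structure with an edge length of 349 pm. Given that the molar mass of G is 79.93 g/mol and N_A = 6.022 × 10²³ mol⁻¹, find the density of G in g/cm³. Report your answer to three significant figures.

3.12 g/cm³

A simple cubic unit cell contains Z = 1 atom.
Cell volume: a³ = (349 pm)³ = (3.490 × 10^-8 cm)³ = 4.251 × 10^-23 cm³.
ρ = Z·M/(N_A·a³) = 1 × 79.93 / (6.022 × 10²³ × 4.251 × 10^-23) = 3.122 g/cm³.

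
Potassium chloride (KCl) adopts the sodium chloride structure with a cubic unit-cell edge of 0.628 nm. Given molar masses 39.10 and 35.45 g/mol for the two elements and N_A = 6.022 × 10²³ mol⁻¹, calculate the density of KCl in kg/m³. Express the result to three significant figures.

The sodium chloride structure contains Z = 4 formula units per cell; M(KCl) = 39.10 + 35.45 = 74.55 g/mol.
a³ = (6.280 × 10^-8 cm)³ = 2.477 × 10^-22 cm³.
ρ = 4 × 74.55 / (6.022 × 10²³ × 2.477 × 10^-22) = 1.999 g/cm³ = 2000 kg/m³.

2000 kg/m³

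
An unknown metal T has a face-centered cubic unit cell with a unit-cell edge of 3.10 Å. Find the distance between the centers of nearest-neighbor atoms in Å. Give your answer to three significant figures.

In an FCC structure, atoms touch along the face diagonal, so √2·a = 4r; the nearest-neighbor distance equals 2r = 0.7071·a.
d = 0.7071 × 3.10 = 2.19 Å.

2.19 Å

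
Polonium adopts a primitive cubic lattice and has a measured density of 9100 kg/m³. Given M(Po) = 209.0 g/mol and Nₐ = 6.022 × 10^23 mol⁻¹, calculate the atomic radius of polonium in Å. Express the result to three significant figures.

1.68 Å

For a simple cubic cell (Z = 1), a³ = Z·M/(N_A·ρ) = 1 × 209.0 / (6.022 × 10²³ × 9.100) = 3.814 × 10^-23 cm³, so a = 3.366 × 10^-8 cm = 3.366 Å.
Atoms touch along the cell edge, so a = 2r, so r = 0.5000 × a = 1.68 Å.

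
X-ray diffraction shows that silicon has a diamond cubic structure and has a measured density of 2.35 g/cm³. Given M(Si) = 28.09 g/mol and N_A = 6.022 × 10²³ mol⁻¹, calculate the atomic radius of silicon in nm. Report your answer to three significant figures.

0.117 nm

For a diamond cubic cell (Z = 8), a³ = Z·M/(N_A·ρ) = 8 × 28.09 / (6.022 × 10²³ × 2.350) = 1.588 × 10^-22 cm³, so a = 5.415 × 10^-8 cm = 0.5415 nm.
Nearest neighbors lie along the body diagonal with √3·a = 8r, so r = 0.2165 × a = 0.117 nm.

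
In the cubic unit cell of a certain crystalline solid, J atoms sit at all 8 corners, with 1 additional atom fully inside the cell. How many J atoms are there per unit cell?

2

Corner atoms are shared by 8 cells (1/8 each), interior atoms are unshared.
Net atoms = 8 × 1/8 + 1 = 1 + 1 = 2.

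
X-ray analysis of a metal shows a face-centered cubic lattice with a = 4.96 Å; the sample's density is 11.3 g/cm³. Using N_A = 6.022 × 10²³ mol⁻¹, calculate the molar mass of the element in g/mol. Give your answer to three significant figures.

208 g/mol

An FCC cell has Z = 4 atoms; a = 4.960 × 10^-8 cm.
M = ρ·N_A·a³/Z = 11.3 × 6.022 × 10²³ × 1.220 × 10^-22 / 4 = 208 g/mol.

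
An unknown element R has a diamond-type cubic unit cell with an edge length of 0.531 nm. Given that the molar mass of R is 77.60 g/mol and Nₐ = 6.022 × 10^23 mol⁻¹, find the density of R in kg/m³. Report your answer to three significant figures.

A diamond cubic unit cell contains Z = 8 atoms.
Cell volume: a³ = (0.531 nm)³ = (5.310 × 10^-8 cm)³ = 1.497 × 10^-22 cm³.
ρ = Z·M/(N_A·a³) = 8 × 77.60 / (6.022 × 10²³ × 1.497 × 10^-22) = 6.885 g/cm³ = 6890 kg/m³.

6890 kg/m³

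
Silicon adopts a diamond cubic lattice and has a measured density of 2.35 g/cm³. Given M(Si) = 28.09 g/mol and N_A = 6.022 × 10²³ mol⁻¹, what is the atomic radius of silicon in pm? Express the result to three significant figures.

117 pm

For a diamond cubic cell (Z = 8), a³ = Z·M/(N_A·ρ) = 8 × 28.09 / (6.022 × 10²³ × 2.350) = 1.588 × 10^-22 cm³, so a = 5.415 × 10^-8 cm = 541.5 pm.
Nearest neighbors lie along the body diagonal with √3·a = 8r, so r = 0.2165 × a = 117 pm.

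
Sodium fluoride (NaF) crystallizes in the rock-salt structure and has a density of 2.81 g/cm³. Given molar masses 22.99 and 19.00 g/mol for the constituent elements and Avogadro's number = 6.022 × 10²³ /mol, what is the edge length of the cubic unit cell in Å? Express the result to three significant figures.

M(NaF) = 41.99 g/mol; Z = 4 formula units per cell.
a³ = Z·M/(N_A·ρ) = 4 × 41.99 / (6.022 × 10²³ × 2.81) = 9.926 × 10^-23 cm³, so a = 4.630 × 10^-8 cm = 4.63 Å.

4.63 Å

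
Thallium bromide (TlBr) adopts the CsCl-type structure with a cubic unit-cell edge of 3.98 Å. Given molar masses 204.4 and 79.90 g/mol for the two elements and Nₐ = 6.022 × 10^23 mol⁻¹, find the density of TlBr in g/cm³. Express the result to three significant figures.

7.49 g/cm³

The CsCl-type structure contains Z = 1 formula unit per cell; M(TlBr) = 204.4 + 79.90 = 284.3 g/mol.
a³ = (3.980 × 10^-8 cm)³ = 6.304 × 10^-23 cm³.
ρ = 1 × 284.3 / (6.022 × 10²³ × 6.304 × 10^-23) = 7.488 g/cm³.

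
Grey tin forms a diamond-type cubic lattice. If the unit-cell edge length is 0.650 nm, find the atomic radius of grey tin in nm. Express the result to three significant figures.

In a diamond cubic lattice, nearest neighbors lie along the body diagonal with √3·a = 8r.
r = √3·a/8 = 1.7321 × 0.650 / 8 = 0.141 nm.

0.141 nm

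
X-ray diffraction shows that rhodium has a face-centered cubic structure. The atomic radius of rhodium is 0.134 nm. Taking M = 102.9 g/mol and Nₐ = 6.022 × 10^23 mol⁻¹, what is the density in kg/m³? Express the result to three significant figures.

In an FCC lattice, atoms touch along the face diagonal, so √2·a = 4r, giving a = 0.3790 nm = 3.790 × 10^-8 cm.
With Z = 4, ρ = Z·M/(N_A·a³) = 4 × 102.9 / (6.022 × 10²³ × 5.444 × 10^-23) = 12.55 g/cm³ = 12600 kg/m³.

12600 kg/m³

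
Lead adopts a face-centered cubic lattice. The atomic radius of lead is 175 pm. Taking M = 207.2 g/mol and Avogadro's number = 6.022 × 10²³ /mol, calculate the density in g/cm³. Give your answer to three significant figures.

In an FCC lattice, atoms touch along the face diagonal, so √2·a = 4r, giving a = 495.0 pm = 4.950 × 10^-8 cm.
With Z = 4, ρ = Z·M/(N_A·a³) = 4 × 207.2 / (6.022 × 10²³ × 1.213 × 10^-22) = 11.35 g/cm³.

11.3 g/cm³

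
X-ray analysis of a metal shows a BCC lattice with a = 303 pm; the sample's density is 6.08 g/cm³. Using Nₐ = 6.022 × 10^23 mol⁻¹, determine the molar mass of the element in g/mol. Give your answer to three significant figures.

A BCC cell has Z = 2 atoms; a = 3.030 × 10^-8 cm.
M = ρ·N_A·a³/Z = 6.08 × 6.022 × 10²³ × 2.782 × 10^-23 / 2 = 50.9 g/mol.

50.9 g/mol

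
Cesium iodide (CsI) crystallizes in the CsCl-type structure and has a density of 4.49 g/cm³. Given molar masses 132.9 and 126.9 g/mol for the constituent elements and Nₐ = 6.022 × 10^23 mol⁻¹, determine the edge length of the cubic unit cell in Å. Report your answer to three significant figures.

4.58 Å

M(CsI) = 259.8 g/mol; Z = 1 formula unit per cell.
a³ = Z·M/(N_A·ρ) = 1 × 259.8 / (6.022 × 10²³ × 4.49) = 9.608 × 10^-23 cm³, so a = 4.580 × 10^-8 cm = 4.58 Å.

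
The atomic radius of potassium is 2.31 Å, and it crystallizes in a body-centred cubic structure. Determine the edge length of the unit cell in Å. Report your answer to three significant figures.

In a BCC lattice, atoms touch along the body diagonal, so √3·a = 4r.
a = 4r/√3 = 4 × 2.31 / 1.7321 = 5.33 Å.

5.33 Å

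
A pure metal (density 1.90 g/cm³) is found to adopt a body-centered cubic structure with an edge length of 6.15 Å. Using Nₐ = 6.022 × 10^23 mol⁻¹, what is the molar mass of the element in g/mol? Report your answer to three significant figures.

A BCC cell has Z = 2 atoms; a = 6.150 × 10^-8 cm.
M = ρ·N_A·a³/Z = 1.90 × 6.022 × 10²³ × 2.326 × 10^-22 / 2 = 133 g/mol.

133 g/mol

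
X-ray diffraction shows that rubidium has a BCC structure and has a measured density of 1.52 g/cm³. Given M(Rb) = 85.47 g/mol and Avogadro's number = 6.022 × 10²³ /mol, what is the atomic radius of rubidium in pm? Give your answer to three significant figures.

For a BCC cell (Z = 2), a³ = Z·M/(N_A·ρ) = 2 × 85.47 / (6.022 × 10²³ × 1.520) = 1.867 × 10^-22 cm³, so a = 5.716 × 10^-8 cm = 571.6 pm.
Atoms touch along the body diagonal, so √3·a = 4r, so r = 0.4330 × a = 248 pm.

248 pm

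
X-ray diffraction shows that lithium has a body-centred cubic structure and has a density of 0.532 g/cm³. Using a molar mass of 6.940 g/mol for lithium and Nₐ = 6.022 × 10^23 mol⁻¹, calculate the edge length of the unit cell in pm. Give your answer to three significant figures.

With Z = 2 atoms per BCC cell, a³ = Z·M/(N_A·ρ) = 2 × 6.940 / (6.022 × 10²³ × 0.5320 g/cm³) = 4.332 × 10^-23 cm³.
a = (4.332 × 10^-23)^(1/3) = 3.512 × 10^-8 cm = 351 pm.

351 pm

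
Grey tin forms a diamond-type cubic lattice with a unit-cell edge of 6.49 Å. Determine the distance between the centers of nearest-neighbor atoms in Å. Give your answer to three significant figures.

In a diamond cubic structure, nearest neighbors lie along the body diagonal with √3·a = 8r; the nearest-neighbor distance equals 2r = 0.4330·a.
d = 0.4330 × 6.49 = 2.81 Å.

2.81 Å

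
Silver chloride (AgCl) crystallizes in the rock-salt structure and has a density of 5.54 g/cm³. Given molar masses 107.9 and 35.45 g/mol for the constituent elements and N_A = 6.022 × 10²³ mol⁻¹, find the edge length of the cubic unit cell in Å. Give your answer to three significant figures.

5.56 Å

M(AgCl) = 143.35 g/mol; Z = 4 formula units per cell.
a³ = Z·M/(N_A·ρ) = 4 × 143.35 / (6.022 × 10²³ × 5.54) = 1.719 × 10^-22 cm³, so a = 5.560 × 10^-8 cm = 5.56 Å.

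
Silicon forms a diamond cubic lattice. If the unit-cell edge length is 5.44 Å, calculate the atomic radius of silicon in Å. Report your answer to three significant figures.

In a diamond cubic lattice, nearest neighbors lie along the body diagonal with √3·a = 8r.
r = √3·a/8 = 1.7321 × 5.44 / 8 = 1.18 Å.

1.18 Å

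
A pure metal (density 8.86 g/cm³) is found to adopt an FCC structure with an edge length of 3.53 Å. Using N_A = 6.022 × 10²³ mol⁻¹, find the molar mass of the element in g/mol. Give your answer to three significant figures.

An FCC cell has Z = 4 atoms; a = 3.530 × 10^-8 cm.
M = ρ·N_A·a³/Z = 8.86 × 6.022 × 10²³ × 4.399 × 10^-23 / 4 = 58.7 g/mol.

58.7 g/mol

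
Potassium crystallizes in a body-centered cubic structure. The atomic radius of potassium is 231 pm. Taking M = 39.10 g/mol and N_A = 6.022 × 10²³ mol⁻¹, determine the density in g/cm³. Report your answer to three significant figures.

0.855 g/cm³

In a BCC lattice, atoms touch along the body diagonal, so √3·a = 4r, giving a = 533.5 pm = 5.335 × 10^-8 cm.
With Z = 2, ρ = Z·M/(N_A·a³) = 2 × 39.10 / (6.022 × 10²³ × 1.518 × 10^-22) = 0.8553 g/cm³.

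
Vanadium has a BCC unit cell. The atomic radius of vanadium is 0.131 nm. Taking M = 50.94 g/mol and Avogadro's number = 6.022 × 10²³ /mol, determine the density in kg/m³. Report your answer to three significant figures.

6110 kg/m³

In a BCC lattice, atoms touch along the body diagonal, so √3·a = 4r, giving a = 0.3025 nm = 3.025 × 10^-8 cm.
With Z = 2, ρ = Z·M/(N_A·a³) = 2 × 50.94 / (6.022 × 10²³ × 2.769 × 10^-23) = 6.110 g/cm³ = 6110 kg/m³.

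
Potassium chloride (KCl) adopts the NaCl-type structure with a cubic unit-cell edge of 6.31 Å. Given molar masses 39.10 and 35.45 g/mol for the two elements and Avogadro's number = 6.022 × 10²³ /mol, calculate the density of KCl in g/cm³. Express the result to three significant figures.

The NaCl-type structure contains Z = 4 formula units per cell; M(KCl) = 39.10 + 35.45 = 74.55 g/mol.
a³ = (6.310 × 10^-8 cm)³ = 2.512 × 10^-22 cm³.
ρ = 4 × 74.55 / (6.022 × 10²³ × 2.512 × 10^-22) = 1.971 g/cm³.

1.97 g/cm³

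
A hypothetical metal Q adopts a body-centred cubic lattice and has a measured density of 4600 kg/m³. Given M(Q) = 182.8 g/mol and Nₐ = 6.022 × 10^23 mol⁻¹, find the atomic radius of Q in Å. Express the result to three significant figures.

For a BCC cell (Z = 2), a³ = Z·M/(N_A·ρ) = 2 × 182.8 / (6.022 × 10²³ × 4.600) = 1.320 × 10^-22 cm³, so a = 5.091 × 10^-8 cm = 5.091 Å.
Atoms touch along the body diagonal, so √3·a = 4r, so r = 0.4330 × a = 2.20 Å.

2.20 Å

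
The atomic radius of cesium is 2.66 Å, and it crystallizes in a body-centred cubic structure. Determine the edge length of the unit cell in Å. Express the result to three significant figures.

In a BCC lattice, atoms touch along the body diagonal, so √3·a = 4r.
a = 4r/√3 = 4 × 2.66 / 1.7321 = 6.14 Å.

6.14 Å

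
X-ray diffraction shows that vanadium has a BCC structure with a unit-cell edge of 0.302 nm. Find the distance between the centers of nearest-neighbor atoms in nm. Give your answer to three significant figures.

0.262 nm

In a BCC structure, atoms touch along the body diagonal, so √3·a = 4r; the nearest-neighbor distance equals 2r = 0.8660·a.
d = 0.8660 × 0.302 = 0.262 nm.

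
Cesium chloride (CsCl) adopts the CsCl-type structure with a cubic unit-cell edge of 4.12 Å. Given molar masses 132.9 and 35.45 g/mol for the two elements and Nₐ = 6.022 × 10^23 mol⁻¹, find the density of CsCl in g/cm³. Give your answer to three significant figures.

4.00 g/cm³

The CsCl-type structure contains Z = 1 formula unit per cell; M(CsCl) = 132.9 + 35.45 = 168.35 g/mol.
a³ = (4.120 × 10^-8 cm)³ = 6.993 × 10^-23 cm³.
ρ = 1 × 168.35 / (6.022 × 10²³ × 6.993 × 10^-23) = 3.997 g/cm³.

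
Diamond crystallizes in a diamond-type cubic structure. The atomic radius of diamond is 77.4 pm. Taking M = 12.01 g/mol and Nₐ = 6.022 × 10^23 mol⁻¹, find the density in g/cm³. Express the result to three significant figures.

3.49 g/cm³

In a diamond cubic lattice, nearest neighbors lie along the body diagonal with √3·a = 8r, giving a = 357.5 pm = 3.575 × 10^-8 cm.
With Z = 8, ρ = Z·M/(N_A·a³) = 8 × 12.01 / (6.022 × 10²³ × 4.569 × 10^-23) = 3.492 g/cm³.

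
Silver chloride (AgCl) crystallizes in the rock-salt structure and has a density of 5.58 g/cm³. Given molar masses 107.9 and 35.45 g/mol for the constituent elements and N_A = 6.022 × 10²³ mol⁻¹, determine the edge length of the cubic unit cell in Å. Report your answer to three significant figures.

M(AgCl) = 143.35 g/mol; Z = 4 formula units per cell.
a³ = Z·M/(N_A·ρ) = 4 × 143.35 / (6.022 × 10²³ × 5.58) = 1.706 × 10^-22 cm³, so a = 5.547 × 10^-8 cm = 5.55 Å.

5.55 Å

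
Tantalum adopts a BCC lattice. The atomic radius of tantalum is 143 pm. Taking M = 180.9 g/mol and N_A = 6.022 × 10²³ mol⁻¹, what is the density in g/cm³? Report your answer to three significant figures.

In a BCC lattice, atoms touch along the body diagonal, so √3·a = 4r, giving a = 330.2 pm = 3.302 × 10^-8 cm.
With Z = 2, ρ = Z·M/(N_A·a³) = 2 × 180.9 / (6.022 × 10²³ × 3.602 × 10^-23) = 16.68 g/cm³.

16.7 g/cm³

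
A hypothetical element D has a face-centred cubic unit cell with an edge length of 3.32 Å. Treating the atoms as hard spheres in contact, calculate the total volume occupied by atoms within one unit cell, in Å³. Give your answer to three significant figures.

In an FCC lattice atoms touch along the face diagonal, so √2·a = 4r, so r = 0.3536a = 1.174 Å.
V_atoms = Z × (4/3)πr³ = 4 × (4/3)π × (1.174)³ = 27.1 Å³.

27.1 Å³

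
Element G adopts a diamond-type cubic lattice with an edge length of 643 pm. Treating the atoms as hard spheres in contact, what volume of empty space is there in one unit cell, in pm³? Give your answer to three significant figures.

1.75 × 10^8 pm³

In a diamond cubic lattice nearest neighbors lie along the body diagonal with √3·a = 8r, so r = 0.2165a = 139.2 pm.
V_cell = a³ = 2.658 × 10^8 pm³; V_atoms = 8 × (4/3)πr³ = 9.041 × 10^7 pm³.
Empty space = 2.658 × 10^8 − 9.041 × 10^7 = 1.75 × 10^8 pm³.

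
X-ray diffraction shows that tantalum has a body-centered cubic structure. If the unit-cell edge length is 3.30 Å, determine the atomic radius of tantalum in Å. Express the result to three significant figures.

In a BCC lattice, atoms touch along the body diagonal, so √3·a = 4r.
r = √3·a/4 = 1.7321 × 3.30 / 4 = 1.43 Å.

1.43 Å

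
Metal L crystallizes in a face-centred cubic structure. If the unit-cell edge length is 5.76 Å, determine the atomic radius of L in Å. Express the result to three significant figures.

2.04 Å

In an FCC lattice, atoms touch along the face diagonal, so √2·a = 4r.
r = √2·a/4 = 1.4142 × 5.76 / 4 = 2.04 Å.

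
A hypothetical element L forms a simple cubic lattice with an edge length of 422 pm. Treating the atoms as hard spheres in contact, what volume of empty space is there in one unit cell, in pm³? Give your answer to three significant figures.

3.58 × 10^7 pm³

In a simple cubic lattice atoms touch along the cell edge, so a = 2r, so r = 0.5000a = 211.0 pm.
V_cell = a³ = 7.515 × 10^7 pm³; V_atoms = 1 × (4/3)πr³ = 3.935 × 10^7 pm³.
Empty space = 7.515 × 10^7 − 3.935 × 10^7 = 3.58 × 10^7 pm³.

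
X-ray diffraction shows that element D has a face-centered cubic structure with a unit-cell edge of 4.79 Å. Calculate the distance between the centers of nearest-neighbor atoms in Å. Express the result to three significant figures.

3.39 Å

In an FCC structure, atoms touch along the face diagonal, so √2·a = 4r; the nearest-neighbor distance equals 2r = 0.7071·a.
d = 0.7071 × 4.79 = 3.39 Å.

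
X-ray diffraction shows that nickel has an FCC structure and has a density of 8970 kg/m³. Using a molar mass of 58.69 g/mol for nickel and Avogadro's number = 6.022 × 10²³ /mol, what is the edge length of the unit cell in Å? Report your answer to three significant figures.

3.52 Å

With Z = 4 atoms per FCC cell, a³ = Z·M/(N_A·ρ) = 4 × 58.69 / (6.022 × 10²³ × 8.970 g/cm³) = 4.346 × 10^-23 cm³.
a = (4.346 × 10^-23)^(1/3) = 3.516 × 10^-8 cm = 3.52 Å.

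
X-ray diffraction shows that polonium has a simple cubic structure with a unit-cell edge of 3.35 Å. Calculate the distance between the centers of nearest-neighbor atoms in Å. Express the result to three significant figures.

In a simple cubic structure, atoms touch along the cell edge, so a = 2r; the nearest-neighbor distance equals 2r = 1.000·a.
d = 1.000 × 3.35 = 3.35 Å.

3.35 Å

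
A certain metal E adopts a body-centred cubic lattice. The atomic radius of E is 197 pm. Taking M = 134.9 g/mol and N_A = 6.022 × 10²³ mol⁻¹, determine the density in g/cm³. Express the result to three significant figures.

4.76 g/cm³

In a BCC lattice, atoms touch along the body diagonal, so √3·a = 4r, giving a = 455.0 pm = 4.550 × 10^-8 cm.
With Z = 2, ρ = Z·M/(N_A·a³) = 2 × 134.9 / (6.022 × 10²³ × 9.417 × 10^-23) = 4.758 g/cm³.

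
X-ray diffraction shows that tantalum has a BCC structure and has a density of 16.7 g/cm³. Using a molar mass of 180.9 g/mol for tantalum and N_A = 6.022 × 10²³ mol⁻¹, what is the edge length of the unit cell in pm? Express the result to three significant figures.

330 pm

With Z = 2 atoms per BCC cell, a³ = Z·M/(N_A·ρ) = 2 × 180.9 / (6.022 × 10²³ × 16.70 g/cm³) = 3.598 × 10^-23 cm³.
a = (3.598 × 10^-23)^(1/3) = 3.301 × 10^-8 cm = 330 pm.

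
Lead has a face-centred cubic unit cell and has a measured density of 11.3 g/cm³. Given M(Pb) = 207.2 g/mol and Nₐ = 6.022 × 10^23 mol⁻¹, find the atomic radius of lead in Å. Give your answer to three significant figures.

1.75 Å

For an FCC cell (Z = 4), a³ = Z·M/(N_A·ρ) = 4 × 207.2 / (6.022 × 10²³ × 11.30) = 1.218 × 10^-22 cm³, so a = 4.957 × 10^-8 cm = 4.957 Å.
Atoms touch along the face diagonal, so √2·a = 4r, so r = 0.3536 × a = 1.75 Å.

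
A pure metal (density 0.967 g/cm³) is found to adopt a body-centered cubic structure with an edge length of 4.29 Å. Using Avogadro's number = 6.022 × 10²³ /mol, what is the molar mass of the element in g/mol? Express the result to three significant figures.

A BCC cell has Z = 2 atoms; a = 4.290 × 10^-8 cm.
M = ρ·N_A·a³/Z = 0.967 × 6.022 × 10²³ × 7.895 × 10^-23 / 2 = 23.0 g/mol.

23.0 g/mol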